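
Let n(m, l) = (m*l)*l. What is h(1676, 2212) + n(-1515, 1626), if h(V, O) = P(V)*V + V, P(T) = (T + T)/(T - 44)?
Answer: -204278818103/51 ≈ -4.0055e+9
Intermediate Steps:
P(T) = 2*T/(-44 + T) (P(T) = (2*T)/(-44 + T) = 2*T/(-44 + T))
h(V, O) = V + 2*V²/(-44 + V) (h(V, O) = (2*V/(-44 + V))*V + V = 2*V²/(-44 + V) + V = V + 2*V²/(-44 + V))
n(m, l) = m*l² (n(m, l) = (l*m)*l = m*l²)
h(1676, 2212) + n(-1515, 1626) = 1676*(-44 + 3*1676)/(-44 + 1676) - 1515*1626² = 1676*(-44 + 5028)/1632 - 1515*2643876 = 1676*(1/1632)*4984 - 4005472140 = 261037/51 - 4005472140 = -204278818103/51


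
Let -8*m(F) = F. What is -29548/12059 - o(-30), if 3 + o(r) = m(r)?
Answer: -154369/48236 ≈ -3.2003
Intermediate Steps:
m(F) = -F/8
o(r) = -3 - r/8
-29548/12059 - o(-30) = -29548/12059 - (-3 - ⅛*(-30)) = -29548*1/12059 - (-3 + 15/4) = -29548/12059 - 1*¾ = -29548/12059 - ¾ = -154369/48236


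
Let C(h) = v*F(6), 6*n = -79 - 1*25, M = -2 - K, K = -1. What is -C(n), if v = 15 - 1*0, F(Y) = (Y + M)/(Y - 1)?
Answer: -15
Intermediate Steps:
M = -1 (M = -2 - 1*(-1) = -2 + 1 = -1)
F(Y) = 1 (F(Y) = (Y - 1)/(Y - 1) = (-1 + Y)/(-1 + Y) = 1)
v = 15 (v = 15 + 0 = 15)
n = -52/3 (n = (-79 - 1*25)/6 = (-79 - 25)/6 = (⅙)*(-104) = -52/3 ≈ -17.333)
C(h) = 15 (C(h) = 15*1 = 15)
-C(n) = -1*15 = -15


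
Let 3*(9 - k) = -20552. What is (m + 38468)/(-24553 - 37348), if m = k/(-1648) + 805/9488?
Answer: -8054872861/12962918328 ≈ -0.62138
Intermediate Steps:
k = 20579/3 (k = 9 - ⅓*(-20552) = 9 + 20552/3 = 20579/3 ≈ 6859.7)
m = -5977301/1465896 (m = (20579/3)/(-1648) + 805/9488 = (20579/3)*(-1/1648) + 805*(1/9488) = -20579/4944 + 805/9488 = -5977301/1465896 ≈ -4.0776)
(m + 38468)/(-24553 - 37348) = (-5977301/1465896 + 38468)/(-24553 - 37348) = (56384110027/1465896)/(-61901) = (56384110027/1465896)*(-1/61901) = -8054872861/12962918328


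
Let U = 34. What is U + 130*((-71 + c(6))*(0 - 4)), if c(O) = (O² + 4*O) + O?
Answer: 2634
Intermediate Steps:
c(O) = O² + 5*O
U + 130*((-71 + c(6))*(0 - 4)) = 34 + 130*((-71 + 6*(5 + 6))*(0 - 4)) = 34 + 130*((-71 + 6*11)*(-4)) = 34 + 130*((-71 + 66)*(-4)) = 34 + 130*(-5*(-4)) = 34 + 130*20 = 34 + 2600 = 2634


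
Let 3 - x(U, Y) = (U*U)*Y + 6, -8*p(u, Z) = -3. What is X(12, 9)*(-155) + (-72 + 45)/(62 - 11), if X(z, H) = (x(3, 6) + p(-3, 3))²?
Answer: -540726291/1088 ≈ -4.9699e+5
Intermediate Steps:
p(u, Z) = 3/8 (p(u, Z) = -⅛*(-3) = 3/8)
x(U, Y) = -3 - Y*U² (x(U, Y) = 3 - ((U*U)*Y + 6) = 3 - (U²*Y + 6) = 3 - (Y*U² + 6) = 3 - (6 + Y*U²) = 3 + (-6 - Y*U²) = -3 - Y*U²)
X(z, H) = 205209/64 (X(z, H) = ((-3 - 1*6*3²) + 3/8)² = ((-3 - 1*6*9) + 3/8)² = ((-3 - 54) + 3/8)² = (-57 + 3/8)² = (-453/8)² = 205209/64)
X(12, 9)*(-155) + (-72 + 45)/(62 - 11) = (205209/64)*(-155) + (-72 + 45)/(62 - 11) = -31807395/64 - 27/51 = -31807395/64 - 27*1/51 = -31807395/64 - 9/17 = -540726291/1088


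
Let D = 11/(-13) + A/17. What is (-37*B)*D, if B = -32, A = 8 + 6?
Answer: -5920/221 ≈ -26.787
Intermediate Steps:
A = 14
D = -5/221 (D = 11/(-13) + 14/17 = 11*(-1/13) + 14*(1/17) = -11/13 + 14/17 = -5/221 ≈ -0.022624)
(-37*B)*D = -37*(-32)*(-5/221) = 1184*(-5/221) = -5920/221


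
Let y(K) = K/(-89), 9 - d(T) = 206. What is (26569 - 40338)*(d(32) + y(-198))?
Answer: 238685615/89 ≈ 2.6819e+6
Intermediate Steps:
d(T) = -197 (d(T) = 9 - 1*206 = 9 - 206 = -197)
y(K) = -K/89 (y(K) = K*(-1/89) = -K/89)
(26569 - 40338)*(d(32) + y(-198)) = (26569 - 40338)*(-197 - 1/89*(-198)) = -13769*(-197 + 198/89) = -13769*(-17335/89) = 238685615/89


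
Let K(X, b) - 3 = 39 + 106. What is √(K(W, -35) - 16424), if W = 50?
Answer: 2*I*√4069 ≈ 127.58*I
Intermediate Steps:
K(X, b) = 148 (K(X, b) = 3 + (39 + 106) = 3 + 145 = 148)
√(K(W, -35) - 16424) = √(148 - 16424) = √(-16276) = 2*I*√4069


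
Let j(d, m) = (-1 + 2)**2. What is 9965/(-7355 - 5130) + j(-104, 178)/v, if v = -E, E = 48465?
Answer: -96593242/121017105 ≈ -0.79818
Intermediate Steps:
j(d, m) = 1 (j(d, m) = 1**2 = 1)
v = -48465 (v = -1*48465 = -48465)
9965/(-7355 - 5130) + j(-104, 178)/v = 9965/(-7355 - 5130) + 1/(-48465) = 9965/(-12485) + 1*(-1/48465) = 9965*(-1/12485) - 1/48465 = -1993/2497 - 1/48465 = -96593242/121017105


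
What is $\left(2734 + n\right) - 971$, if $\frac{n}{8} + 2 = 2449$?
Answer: $21339$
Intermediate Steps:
$n = 19576$ ($n = -16 + 8 \cdot 2449 = -16 + 19592 = 19576$)
$\left(2734 + n\right) - 971 = \left(2734 + 19576\right) - 971 = 22310 - 971 = 21339$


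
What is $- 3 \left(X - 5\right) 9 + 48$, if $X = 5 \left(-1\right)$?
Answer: $318$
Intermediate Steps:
$X = -5$
$- 3 \left(X - 5\right) 9 + 48 = - 3 \left(-5 - 5\right) 9 + 48 = - 3 \left(-10\right) 9 + 48 = \left(-1\right) \left(-30\right) 9 + 48 = 30 \cdot 9 + 48 = 270 + 48 = 318$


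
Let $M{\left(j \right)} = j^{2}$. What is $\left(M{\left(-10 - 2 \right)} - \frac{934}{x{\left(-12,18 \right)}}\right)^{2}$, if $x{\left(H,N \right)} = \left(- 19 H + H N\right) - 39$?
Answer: $\frac{23251684}{729} \approx 31895.0$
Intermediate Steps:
$x{\left(H,N \right)} = -39 - 19 H + H N$
$\left(M{\left(-10 - 2 \right)} - \frac{934}{x{\left(-12,18 \right)}}\right)^{2} = \left(\left(-10 - 2\right)^{2} - \frac{934}{-39 - -228 - 216}\right)^{2} = \left(\left(-12\right)^{2} - \frac{934}{-39 + 228 - 216}\right)^{2} = \left(144 - \frac{934}{-27}\right)^{2} = \left(144 - - \frac{934}{27}\right)^{2} = \left(144 + \frac{934}{27}\right)^{2} = \left(\frac{4822}{27}\right)^{2} = \frac{23251684}{729}$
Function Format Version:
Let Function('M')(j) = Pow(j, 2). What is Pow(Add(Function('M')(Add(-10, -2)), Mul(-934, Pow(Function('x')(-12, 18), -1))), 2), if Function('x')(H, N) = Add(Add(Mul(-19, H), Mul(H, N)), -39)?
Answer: Rational(23251684, 729) ≈ 31895.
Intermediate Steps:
Function('x')(H, N) = Add(-39, Mul(-19, H), Mul(H, N))
Pow(Add(Function('M')(Add(-10, -2)), Mul(-934, Pow(Function('x')(-12, 18), -1))), 2) = Pow(Add(Pow(Add(-10, -2), 2), Mul(-934, Pow(Add(-39, Mul(-19, -12), Mul(-12, 18)), -1))), 2) = Pow(Add(Pow(-12, 2), Mul(-934, Pow(Add(-39, 228, -216), -1))), 2) = Pow(Add(144, Mul(-934, Pow(-27, -1))), 2) = Pow(Add(144, Mul(-934, Rational(-1, 27))), 2) = Pow(Add(144, Rational(934, 27)), 2) = Pow(Rational(4822, 27), 2) = Rational(23251684, 729)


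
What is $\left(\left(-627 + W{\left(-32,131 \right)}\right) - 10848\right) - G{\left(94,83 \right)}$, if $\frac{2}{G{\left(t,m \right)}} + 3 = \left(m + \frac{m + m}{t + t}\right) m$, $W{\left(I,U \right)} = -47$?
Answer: $- \frac{7537381494}{654173} \approx -11522.0$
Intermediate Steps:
$G{\left(t,m \right)} = \frac{2}{-3 + m \left(m + \frac{m}{t}\right)}$ ($G{\left(t,m \right)} = \frac{2}{-3 + \left(m + \frac{m + m}{t + t}\right) m} = \frac{2}{-3 + \left(m + \frac{2 m}{2 t}\right) m} = \frac{2}{-3 + \left(m + 2 m \frac{1}{2 t}\right) m} = \frac{2}{-3 + \left(m + \frac{m}{t}\right) m} = \frac{2}{-3 + m \left(m + \frac{m}{t}\right)}$)
$\left(\left(-627 + W{\left(-32,131 \right)}\right) - 10848\right) - G{\left(94,83 \right)} = \left(\left(-627 - 47\right) - 10848\right) - 2 \cdot 94 \frac{1}{83^{2} - 282 + 94 \cdot 83^{2}} = \left(-674 - 10848\right) - 2 \cdot 94 \frac{1}{6889 - 282 + 94 \cdot 6889} = -11522 - 2 \cdot 94 \frac{1}{6889 - 282 + 647566} = -11522 - 2 \cdot 94 \cdot \frac{1}{654173} = -11522 - \frac{188}{654173} = - \frac{7537381494}{654173}$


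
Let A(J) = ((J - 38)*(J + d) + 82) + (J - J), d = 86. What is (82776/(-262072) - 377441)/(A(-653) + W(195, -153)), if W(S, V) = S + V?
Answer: -12364600066/12838940039 ≈ -0.96305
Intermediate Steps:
A(J) = 82 + (-38 + J)*(86 + J) (A(J) = ((J - 38)*(J + 86) + 82) + (J - J) = ((-38 + J)*(86 + J) + 82) + 0 = (82 + (-38 + J)*(86 + J)) + 0 = 82 + (-38 + J)*(86 + J))
(82776/(-262072) - 377441)/(A(-653) + W(195, -153)) = (82776/(-262072) - 377441)/((-3186 + (-653)² + 48*(-653)) + (195 - 153)) = (82776*(-1/262072) - 377441)/((-3186 + 426409 - 31344) + 42) = (-10347/32759 - 377441)/(391879 + 42) = -12364600066/32759/391921 = -12364600066/32759*1/391921 = -12364600066/12838940039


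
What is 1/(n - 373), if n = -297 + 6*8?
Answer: -1/622 ≈ -0.0016077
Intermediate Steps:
n = -249 (n = -297 + 48 = -249)
1/(n - 373) = 1/(-249 - 373) = 1/(-622) = -1/622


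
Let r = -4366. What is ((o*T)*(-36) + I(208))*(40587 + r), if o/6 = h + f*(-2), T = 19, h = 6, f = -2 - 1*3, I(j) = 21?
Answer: -2377655103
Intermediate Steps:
f = -5 (f = -2 - 3 = -5)
o = 96 (o = 6*(6 - 5*(-2)) = 6*(6 + 10) = 6*16 = 96)
((o*T)*(-36) + I(208))*(40587 + r) = ((96*19)*(-36) + 21)*(40587 - 4366) = (1824*(-36) + 21)*36221 = (-65664 + 21)*36221 = -65643*36221 = -2377655103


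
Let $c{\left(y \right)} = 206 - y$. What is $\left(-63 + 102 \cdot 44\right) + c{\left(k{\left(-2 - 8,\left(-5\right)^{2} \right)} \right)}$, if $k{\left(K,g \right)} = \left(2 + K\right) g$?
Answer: $4831$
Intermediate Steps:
$k{\left(K,g \right)} = g \left(2 + K\right)$
$\left(-63 + 102 \cdot 44\right) + c{\left(k{\left(-2 - 8,\left(-5\right)^{2} \right)} \right)} = \left(-63 + 102 \cdot 44\right) + \left(206 - \left(-5\right)^{2} \left(2 - 10\right)\right) = \left(-63 + 4488\right) + \left(206 - 25 \left(2 - 10\right)\right) = 4425 + \left(206 - 25 \left(2 - 10\right)\right) = 4425 + \left(206 - 25 \left(-8\right)\right) = 4425 + \left(206 - -200\right) = 4425 + \left(206 + 200\right) = 4425 + 406 = 4831$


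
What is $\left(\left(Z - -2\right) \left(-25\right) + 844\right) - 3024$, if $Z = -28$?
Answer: $-1530$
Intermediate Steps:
$\left(\left(Z - -2\right) \left(-25\right) + 844\right) - 3024 = \left(\left(-28 - -2\right) \left(-25\right) + 844\right) - 3024 = \left(\left(-28 + \left(-8 + 10\right)\right) \left(-25\right) + 844\right) - 3024 = \left(\left(-28 + 2\right) \left(-25\right) + 844\right) - 3024 = \left(\left(-26\right) \left(-25\right) + 844\right) - 3024 = \left(650 + 844\right) - 3024 = 1494 - 3024 = -1530$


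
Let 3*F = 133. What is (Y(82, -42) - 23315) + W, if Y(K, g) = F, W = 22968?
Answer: -908/3 ≈ -302.67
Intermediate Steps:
F = 133/3 (F = (⅓)*133 = 133/3 ≈ 44.333)
Y(K, g) = 133/3
(Y(82, -42) - 23315) + W = (133/3 - 23315) + 22968 = -69812/3 + 22968 = -908/3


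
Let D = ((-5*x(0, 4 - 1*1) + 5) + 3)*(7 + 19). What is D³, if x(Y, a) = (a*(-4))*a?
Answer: 116786755072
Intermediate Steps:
x(Y, a) = -4*a² (x(Y, a) = (-4*a)*a = -4*a²)
D = 4888 (D = ((-(-20)*(4 - 1*1)² + 5) + 3)*(7 + 19) = ((-(-20)*(4 - 1)² + 5) + 3)*26 = ((-(-20)*3² + 5) + 3)*26 = ((-(-20)*9 + 5) + 3)*26 = ((-5*(-36) + 5) + 3)*26 = ((180 + 5) + 3)*26 = (185 + 3)*26 = 188*26 = 4888)
D³ = 4888³ = 116786755072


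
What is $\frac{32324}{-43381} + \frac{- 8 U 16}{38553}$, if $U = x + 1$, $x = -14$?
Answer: $- \frac{16535228}{23555883} \approx -0.70196$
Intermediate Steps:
$U = -13$ ($U = -14 + 1 = -13$)
$\frac{32324}{-43381} + \frac{- 8 U 16}{38553} = \frac{32324}{-43381} + \frac{\left(-8\right) \left(-13\right) 16}{38553} = 32324 \left(- \frac{1}{43381}\right) + 104 \cdot 16 \cdot \frac{1}{38553} = - \frac{32324}{43381} + 1664 \cdot \frac{1}{38553} = - \frac{32324}{43381} + \frac{1664}{38553} = - \frac{16535228}{23555883}$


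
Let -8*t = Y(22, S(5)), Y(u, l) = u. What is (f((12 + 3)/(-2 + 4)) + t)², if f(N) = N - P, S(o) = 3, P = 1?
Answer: 225/16 ≈ 14.063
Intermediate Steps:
t = -11/4 (t = -⅛*22 = -11/4 ≈ -2.7500)
f(N) = -1 + N (f(N) = N - 1*1 = N - 1 = -1 + N)
(f((12 + 3)/(-2 + 4)) + t)² = ((-1 + (12 + 3)/(-2 + 4)) - 11/4)² = ((-1 + 15/2) - 11/4)² = (13/2 - 11/4)² = (15/4)² = 225/16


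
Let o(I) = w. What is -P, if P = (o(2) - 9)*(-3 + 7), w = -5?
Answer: 56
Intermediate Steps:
o(I) = -5
P = -56 (P = (-5 - 9)*(-3 + 7) = -14*4 = -56)
-P = -1*(-56) = 56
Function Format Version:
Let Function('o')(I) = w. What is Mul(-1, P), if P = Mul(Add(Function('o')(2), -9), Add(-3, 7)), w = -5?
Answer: 56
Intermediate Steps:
Function('o')(I) = -5
P = -56 (P = Mul(Add(-5, -9), Add(-3, 7)) = Mul(-14, 4) = -56)
Mul(-1, P) = Mul(-1, -56) = 56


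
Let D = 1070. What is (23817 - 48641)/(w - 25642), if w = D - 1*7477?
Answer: 24824/32049 ≈ 0.77456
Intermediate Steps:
w = -6407 (w = 1070 - 1*7477 = 1070 - 7477 = -6407)
(23817 - 48641)/(w - 25642) = (23817 - 48641)/(-6407 - 25642) = -24824/(-32049) = -24824*(-1/32049) = 24824/32049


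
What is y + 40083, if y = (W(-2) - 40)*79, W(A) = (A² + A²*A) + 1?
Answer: 36686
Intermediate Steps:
W(A) = 1 + A² + A³ (W(A) = (A² + A³) + 1 = 1 + A² + A³)
y = -3397 (y = ((1 + (-2)² + (-2)³) - 40)*79 = ((1 + 4 - 8) - 40)*79 = (-3 - 40)*79 = -43*79 = -3397)
y + 40083 = -3397 + 40083 = 36686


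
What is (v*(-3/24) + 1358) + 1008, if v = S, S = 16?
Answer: 2364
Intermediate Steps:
v = 16
(v*(-3/24) + 1358) + 1008 = (16*(-3/24) + 1358) + 1008 = (16*(-3*1/24) + 1358) + 1008 = (16*(-⅛) + 1358) + 1008 = (-2 + 1358) + 1008 = 1356 + 1008 = 2364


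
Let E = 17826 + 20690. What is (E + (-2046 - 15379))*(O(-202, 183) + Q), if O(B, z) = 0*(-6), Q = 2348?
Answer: 49521668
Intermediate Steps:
E = 38516
O(B, z) = 0
(E + (-2046 - 15379))*(O(-202, 183) + Q) = (38516 + (-2046 - 15379))*(0 + 2348) = (38516 - 17425)*2348 = 21091*2348 = 49521668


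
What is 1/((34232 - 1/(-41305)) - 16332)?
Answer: 41305/739359501 ≈ 5.5866e-5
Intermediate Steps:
1/((34232 - 1/(-41305)) - 16332) = 1/((34232 - 1*(-1/41305)) - 16332) = 1/((34232 + 1/41305) - 16332) = 1/(1413952761/41305 - 16332) = 1/(739359501/41305) = 41305/739359501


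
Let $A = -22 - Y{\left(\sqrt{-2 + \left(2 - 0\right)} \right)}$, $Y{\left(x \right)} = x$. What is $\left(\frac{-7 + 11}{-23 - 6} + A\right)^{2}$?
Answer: $\frac{412164}{841} \approx 490.09$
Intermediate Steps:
$A = -22$ ($A = -22 - \sqrt{-2 + \left(2 - 0\right)} = -22 - \sqrt{-2 + \left(2 + 0\right)} = -22 - \sqrt{-2 + 2} = -22 - \sqrt{0} = -22 - 0 = -22 + 0 = -22$)
$\left(\frac{-7 + 11}{-23 - 6} + A\right)^{2} = \left(\frac{-7 + 11}{-23 - 6} - 22\right)^{2} = \left(\frac{4}{-29} - 22\right)^{2} = \left(4 \left(- \frac{1}{29}\right) - 22\right)^{2} = \left(- \frac{4}{29} - 22\right)^{2} = \left(- \frac{642}{29}\right)^{2} = \frac{412164}{841}$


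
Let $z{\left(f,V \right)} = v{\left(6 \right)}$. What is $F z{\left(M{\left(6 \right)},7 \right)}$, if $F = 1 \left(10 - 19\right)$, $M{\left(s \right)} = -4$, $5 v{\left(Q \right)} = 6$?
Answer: $- \frac{54}{5} \approx -10.8$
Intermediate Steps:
$v{\left(Q \right)} = \frac{6}{5}$ ($v{\left(Q \right)} = \frac{1}{5} \cdot 6 = \frac{6}{5}$)
$z{\left(f,V \right)} = \frac{6}{5}$
$F = -9$ ($F = 1 \left(-9\right) = -9$)
$F z{\left(M{\left(6 \right)},7 \right)} = \left(-9\right) \frac{6}{5} = - \frac{54}{5}$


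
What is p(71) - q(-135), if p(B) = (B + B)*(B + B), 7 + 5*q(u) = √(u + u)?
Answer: 100827/5 - 3*I*√30/5 ≈ 20165.0 - 3.2863*I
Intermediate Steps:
q(u) = -7/5 + √2*√u/5 (q(u) = -7/5 + √(u + u)/5 = -7/5 + √(2*u)/5 = -7/5 + (√2*√u)/5 = -7/5 + √2*√u/5)
p(B) = 4*B² (p(B) = (2*B)*(2*B) = 4*B²)
p(71) - q(-135) = 4*71² - (-7/5 + √2*√(-135)/5) = 4*5041 - (-7/5 + √2*(3*I*√15)/5) = 20164 - (-7/5 + 3*I*√30/5) = 20164 + (7/5 - 3*I*√30/5) = 100827/5 - 3*I*√30/5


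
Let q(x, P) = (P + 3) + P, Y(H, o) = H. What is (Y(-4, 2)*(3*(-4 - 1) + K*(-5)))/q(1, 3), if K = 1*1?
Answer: 80/9 ≈ 8.8889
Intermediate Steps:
K = 1
q(x, P) = 3 + 2*P (q(x, P) = (3 + P) + P = 3 + 2*P)
(Y(-4, 2)*(3*(-4 - 1) + K*(-5)))/q(1, 3) = (-4*(3*(-4 - 1) + 1*(-5)))/(3 + 2*3) = (-4*(3*(-5) - 5))/(3 + 6) = -4*(-15 - 5)/9 = -4*(-20)*(1/9) = 80*(1/9) = 80/9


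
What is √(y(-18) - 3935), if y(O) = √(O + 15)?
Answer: √(-3935 + I*√3) ≈ 0.0138 + 62.73*I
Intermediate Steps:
y(O) = √(15 + O)
√(y(-18) - 3935) = √(√(15 - 18) - 3935) = √(√(-3) - 3935) = √(I*√3 - 3935) = √(-3935 + I*√3)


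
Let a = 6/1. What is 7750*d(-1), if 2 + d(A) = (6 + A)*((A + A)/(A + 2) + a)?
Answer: 139500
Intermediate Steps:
a = 6 (a = 6*1 = 6)
d(A) = -2 + (6 + A)*(6 + 2*A/(2 + A)) (d(A) = -2 + (6 + A)*((A + A)/(A + 2) + 6) = -2 + (6 + A)*((2*A)/(2 + A) + 6) = -2 + (6 + A)*(2*A/(2 + A) + 6) = -2 + (6 + A)*(6 + 2*A/(2 + A)))
7750*d(-1) = 7750*(2*(34 + 4*(-1)**2 + 29*(-1))/(2 - 1)) = 7750*(2*(34 + 4*1 - 29)/1) = 7750*(2*1*(34 + 4 - 29)) = 7750*(2*1*9) = 7750*18 = 139500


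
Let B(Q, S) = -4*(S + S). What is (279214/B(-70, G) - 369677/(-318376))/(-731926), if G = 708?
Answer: 5425074121/82491795950304 ≈ 6.5765e-5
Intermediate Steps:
B(Q, S) = -8*S
(279214/B(-70, G) - 369677/(-318376))/(-731926) = (279214/((-8*708)) - 369677/(-318376))/(-731926) = (279214/(-5664) - 369677*(-1/318376))*(-1/731926) = (279214*(-1/5664) + 369677/318376)*(-1/731926) = (-139607/2832 + 369677/318376)*(-1/731926) = -5425074121/112705104*(-1/731926) = 5425074121/82491795950304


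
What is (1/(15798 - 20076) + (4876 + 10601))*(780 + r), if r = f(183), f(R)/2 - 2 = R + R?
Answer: 50187638590/2139 ≈ 2.3463e+7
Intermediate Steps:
f(R) = 4 + 4*R (f(R) = 4 + 2*(R + R) = 4 + 2*(2*R) = 4 + 4*R)
r = 736 (r = 4 + 4*183 = 4 + 732 = 736)
(1/(15798 - 20076) + (4876 + 10601))*(780 + r) = (1/(15798 - 20076) + (4876 + 10601))*(780 + 736) = (1/(-4278) + 15477)*1516 = (-1/4278 + 15477)*1516 = (66210605/4278)*1516 = 50187638590/2139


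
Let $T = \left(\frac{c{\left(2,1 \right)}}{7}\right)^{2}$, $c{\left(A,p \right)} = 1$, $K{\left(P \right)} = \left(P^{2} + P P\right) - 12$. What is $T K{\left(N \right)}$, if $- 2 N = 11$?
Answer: $\frac{97}{98} \approx 0.9898$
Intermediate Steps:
$N = - \frac{11}{2}$ ($N = \left(- \frac{1}{2}\right) 11 = - \frac{11}{2} \approx -5.5$)
$K{\left(P \right)} = -12 + 2 P^{2}$ ($K{\left(P \right)} = \left(P^{2} + P^{2}\right) - 12 = 2 P^{2} - 12 = -12 + 2 P^{2}$)
$T = \frac{1}{49}$ ($T = \left(1 \cdot \frac{1}{7}\right)^{2} = \left(\frac{1}{7}\right)^{2} = \frac{1}{49} \approx 0.020408$)
$T K{\left(N \right)} = \frac{-12 + 2 \left(- \frac{11}{2}\right)^{2}}{49} = \frac{-12 + 2 \cdot \frac{121}{4}}{49} = \frac{-12 + \frac{121}{2}}{49} = \frac{1}{49} \cdot \frac{97}{2} = \frac{97}{98}$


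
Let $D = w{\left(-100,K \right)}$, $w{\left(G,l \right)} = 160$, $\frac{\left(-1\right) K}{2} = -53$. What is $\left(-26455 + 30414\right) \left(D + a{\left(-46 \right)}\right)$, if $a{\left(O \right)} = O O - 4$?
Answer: $8994848$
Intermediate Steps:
$K = 106$ ($K = \left(-2\right) \left(-53\right) = 106$)
$D = 160$
$a{\left(O \right)} = -4 + O^{2}$ ($a{\left(O \right)} = O^{2} - 4 = -4 + O^{2}$)
$\left(-26455 + 30414\right) \left(D + a{\left(-46 \right)}\right) = \left(-26455 + 30414\right) \left(160 - \left(4 - \left(-46\right)^{2}\right)\right) = 3959 \left(160 + \left(-4 + 2116\right)\right) = 3959 \left(160 + 2112\right) = 3959 \cdot 2272 = 8994848$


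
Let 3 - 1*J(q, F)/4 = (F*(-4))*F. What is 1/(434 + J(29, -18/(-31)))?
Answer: 961/433790 ≈ 0.0022154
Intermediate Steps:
J(q, F) = 12 + 16*F² (J(q, F) = 12 - 4*F*(-4)*F = 12 - 4*(-4*F)*F = 12 - (-16)*F² = 12 + 16*F²)
1/(434 + J(29, -18/(-31))) = 1/(434 + (12 + 16*(-18/(-31))²)) = 1/(434 + (12 + 16*(-18*(-1/31))²)) = 1/(434 + (12 + 16*(18/31)²)) = 1/(434 + (12 + 16*(324/961))) = 1/(434 + (12 + 5184/961)) = 1/(434 + 16716/961) = 1/(433790/961) = 961/433790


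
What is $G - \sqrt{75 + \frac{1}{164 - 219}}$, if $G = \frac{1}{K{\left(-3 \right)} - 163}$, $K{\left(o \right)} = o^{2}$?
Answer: $- \frac{1}{154} - \frac{2 \sqrt{56705}}{55} \approx -8.6657$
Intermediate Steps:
$G = - \frac{1}{154}$ ($G = \frac{1}{\left(-3\right)^{2} - 163} = \frac{1}{9 - 163} = \frac{1}{-154} = - \frac{1}{154} \approx -0.0064935$)
$G - \sqrt{75 + \frac{1}{164 - 219}} = - \frac{1}{154} - \sqrt{75 + \frac{1}{164 - 219}} = - \frac{1}{154} - \sqrt{75 + \frac{1}{-55}} = - \frac{1}{154} - \sqrt{75 - \frac{1}{55}} = - \frac{1}{154} - \sqrt{\frac{4124}{55}} = - \frac{1}{154} - \frac{2 \sqrt{56705}}{55}$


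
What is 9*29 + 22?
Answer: 283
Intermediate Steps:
9*29 + 22 = 261 + 22 = 283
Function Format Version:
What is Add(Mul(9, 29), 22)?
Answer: 283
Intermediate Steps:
Add(Mul(9, 29), 22) = Add(261, 22) = 283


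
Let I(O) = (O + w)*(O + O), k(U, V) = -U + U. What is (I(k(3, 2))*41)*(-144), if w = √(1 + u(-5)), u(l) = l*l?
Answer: 0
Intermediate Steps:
u(l) = l²
k(U, V) = 0
w = √26 (w = √(1 + (-5)²) = √(1 + 25) = √26 ≈ 5.0990)
I(O) = 2*O*(O + √26) (I(O) = (O + √26)*(O + O) = (O + √26)*(2*O) = 2*O*(O + √26))
(I(k(3, 2))*41)*(-144) = ((2*0*(0 + √26))*41)*(-144) = ((2*0*√26)*41)*(-144) = (0*41)*(-144) = 0*(-144) = 0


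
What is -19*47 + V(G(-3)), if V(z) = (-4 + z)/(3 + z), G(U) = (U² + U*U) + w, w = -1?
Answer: -17847/20 ≈ -892.35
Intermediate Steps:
G(U) = -1 + 2*U² (G(U) = (U² + U*U) - 1 = (U² + U²) - 1 = 2*U² - 1 = -1 + 2*U²)
V(z) = (-4 + z)/(3 + z)
-19*47 + V(G(-3)) = -19*47 + (-4 + (-1 + 2*(-3)²))/(3 + (-1 + 2*(-3)²)) = -893 + (-4 + (-1 + 2*9))/(3 + (-1 + 2*9)) = -893 + (-4 + (-1 + 18))/(3 + (-1 + 18)) = -893 + (-4 + 17)/(3 + 17) = -893 + 13/20 = -17847/20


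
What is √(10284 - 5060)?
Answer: 2*√1306 ≈ 72.277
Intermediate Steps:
√(10284 - 5060) = √5224 = 2*√1306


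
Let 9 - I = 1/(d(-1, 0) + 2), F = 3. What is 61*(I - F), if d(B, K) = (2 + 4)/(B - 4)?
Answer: 1159/4 ≈ 289.75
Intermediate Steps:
d(B, K) = 6/(-4 + B)
I = 31/4 (I = 9 - 1/(6/(-4 - 1) + 2) = 9 - 1/(6/(-5) + 2) = 9 - 1/(6*(-1/5) + 2) = 9 - 1/(-6/5 + 2) = 9 - 1/4/5 = 9 - 1*5/4 = 9 - 5/4 = 31/4 ≈ 7.7500)
61*(I - F) = 61*(31/4 - 1*3) = 61*(31/4 - 3) = 61*(19/4) = 1159/4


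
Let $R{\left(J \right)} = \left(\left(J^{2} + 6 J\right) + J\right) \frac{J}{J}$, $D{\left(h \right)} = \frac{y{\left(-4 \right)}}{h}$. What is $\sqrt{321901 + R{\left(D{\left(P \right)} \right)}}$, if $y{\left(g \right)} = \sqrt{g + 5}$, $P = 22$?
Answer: $\frac{\sqrt{155800239}}{22} \approx 567.36$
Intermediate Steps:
$y{\left(g \right)} = \sqrt{5 + g}$
$D{\left(h \right)} = \frac{1}{h}$ ($D{\left(h \right)} = \frac{\sqrt{5 - 4}}{h} = \frac{\sqrt{1}}{h} = 1 \frac{1}{h} = \frac{1}{h}$)
$R{\left(J \right)} = J^{2} + 7 J$ ($R{\left(J \right)} = \left(J^{2} + 7 J\right) 1 = J^{2} + 7 J$)
$\sqrt{321901 + R{\left(D{\left(P \right)} \right)}} = \sqrt{321901 + \frac{7 + \frac{1}{22}}{22}} = \sqrt{321901 + \frac{1}{22} \cdot \frac{155}{22}} = \sqrt{321901 + \frac{155}{484}} = \sqrt{\frac{155800239}{484}} = \frac{\sqrt{155800239}}{22}$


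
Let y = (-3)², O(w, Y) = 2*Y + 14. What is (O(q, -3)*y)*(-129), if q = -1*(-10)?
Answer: -9288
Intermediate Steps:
q = 10
O(w, Y) = 14 + 2*Y
y = 9
(O(q, -3)*y)*(-129) = ((14 + 2*(-3))*9)*(-129) = ((14 - 6)*9)*(-129) = (8*9)*(-129) = 72*(-129) = -9288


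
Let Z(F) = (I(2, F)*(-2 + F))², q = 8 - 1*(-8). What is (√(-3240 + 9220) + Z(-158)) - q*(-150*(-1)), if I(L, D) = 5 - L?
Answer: 228000 + 2*√1495 ≈ 2.2808e+5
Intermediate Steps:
q = 16 (q = 8 + 8 = 16)
Z(F) = (-6 + 3*F)² (Z(F) = ((5 - 1*2)*(-2 + F))² = ((5 - 2)*(-2 + F))² = (3*(-2 + F))² = (-6 + 3*F)²)
(√(-3240 + 9220) + Z(-158)) - q*(-150*(-1)) = (√(-3240 + 9220) + 9*(-2 - 158)²) - 16*(-150*(-1)) = (√5980 + 9*(-160)²) - 16*150 = (2*√1495 + 9*25600) - 1*2400 = (2*√1495 + 230400) - 2400 = (230400 + 2*√1495) - 2400 = 228000 + 2*√1495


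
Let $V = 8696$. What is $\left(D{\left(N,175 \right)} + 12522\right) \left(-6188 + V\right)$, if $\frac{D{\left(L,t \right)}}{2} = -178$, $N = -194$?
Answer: $30512328$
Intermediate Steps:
$D{\left(L,t \right)} = -356$ ($D{\left(L,t \right)} = 2 \left(-178\right) = -356$)
$\left(D{\left(N,175 \right)} + 12522\right) \left(-6188 + V\right) = \left(-356 + 12522\right) \left(-6188 + 8696\right) = 12166 \cdot 2508 = 30512328$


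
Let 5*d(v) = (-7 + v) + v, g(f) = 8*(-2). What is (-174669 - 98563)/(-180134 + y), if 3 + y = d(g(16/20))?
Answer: 341540/225181 ≈ 1.5167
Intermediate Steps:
g(f) = -16
d(v) = -7/5 + 2*v/5 (d(v) = ((-7 + v) + v)/5 = (-7 + 2*v)/5 = -7/5 + 2*v/5)
y = -54/5 (y = -3 + (-7/5 + (2/5)*(-16)) = -3 + (-7/5 - 32/5) = -3 - 39/5 = -54/5 ≈ -10.800)
(-174669 - 98563)/(-180134 + y) = (-174669 - 98563)/(-180134 - 54/5) = -273232/(-900724/5) = -273232*(-5/900724) = 341540/225181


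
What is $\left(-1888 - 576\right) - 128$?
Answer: $-2592$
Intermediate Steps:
$\left(-1888 - 576\right) - 128 = -2464 - 128 = -2592$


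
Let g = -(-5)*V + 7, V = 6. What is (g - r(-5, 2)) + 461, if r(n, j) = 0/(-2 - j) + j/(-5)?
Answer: 2492/5 ≈ 498.40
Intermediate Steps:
r(n, j) = -j/5 (r(n, j) = 0 + j*(-⅕) = 0 - j/5 = -j/5)
g = 37 (g = -(-5)*6 + 7 = -5*(-6) + 7 = 30 + 7 = 37)
(g - r(-5, 2)) + 461 = (37 - (-1)*2/5) + 461 = (37 - 1*(-⅖)) + 461 = (37 + ⅖) + 461 = 187/5 + 461 = 2492/5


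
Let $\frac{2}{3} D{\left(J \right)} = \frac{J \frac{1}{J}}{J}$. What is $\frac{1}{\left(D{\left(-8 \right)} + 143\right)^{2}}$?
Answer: $\frac{256}{5221225} \approx 4.9031 \cdot 10^{-5}$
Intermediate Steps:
$D{\left(J \right)} = \frac{3}{2 J}$ ($D{\left(J \right)} = \frac{3 \frac{J \frac{1}{J}}{J}}{2} = \frac{3 \cdot 1 \frac{1}{J}}{2} = \frac{3}{2 J}$)
$\frac{1}{\left(D{\left(-8 \right)} + 143\right)^{2}} = \frac{1}{\left(\frac{3}{2 \left(-8\right)} + 143\right)^{2}} = \frac{1}{\left(\frac{3}{2} \left(- \frac{1}{8}\right) + 143\right)^{2}} = \frac{1}{\left(- \frac{3}{16} + 143\right)^{2}} = \frac{1}{\left(\frac{2285}{16}\right)^{2}} = \frac{1}{\frac{5221225}{256}} = \frac{256}{5221225}$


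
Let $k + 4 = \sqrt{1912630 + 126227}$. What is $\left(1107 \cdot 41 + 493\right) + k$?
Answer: $45876 + \sqrt{2038857} \approx 47304.0$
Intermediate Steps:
$k = -4 + \sqrt{2038857}$ ($k = -4 + \sqrt{1912630 + 126227} = -4 + \sqrt{2038857} \approx 1423.9$)
$\left(1107 \cdot 41 + 493\right) + k = \left(1107 \cdot 41 + 493\right) - \left(4 - \sqrt{2038857}\right) = \left(45387 + 493\right) - \left(4 - \sqrt{2038857}\right) = 45880 - \left(4 - \sqrt{2038857}\right) = 45876 + \sqrt{2038857}$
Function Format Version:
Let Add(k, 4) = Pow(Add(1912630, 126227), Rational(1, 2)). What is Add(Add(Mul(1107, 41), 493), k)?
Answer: Add(45876, Pow(2038857, Rational(1, 2))) ≈ 47304.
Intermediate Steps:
k = Add(-4, Pow(2038857, Rational(1, 2))) (k = Add(-4, Pow(Add(1912630, 126227), Rational(1, 2))) = Add(-4, Pow(2038857, Rational(1, 2))) ≈ 1423.9)
Add(Add(Mul(1107, 41), 493), k) = Add(Add(Mul(1107, 41), 493), Add(-4, Pow(2038857, Rational(1, 2)))) = Add(Add(45387, 493), Add(-4, Pow(2038857, Rational(1, 2)))) = Add(45880, Add(-4, Pow(2038857, Rational(1, 2)))) = Add(45876, Pow(2038857, Rational(1, 2)))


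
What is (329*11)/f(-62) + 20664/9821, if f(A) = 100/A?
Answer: -157253567/70150 ≈ -2241.7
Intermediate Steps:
(329*11)/f(-62) + 20664/9821 = (329*11)/((100/(-62))) + 20664/9821 = 3619/((100*(-1/62))) + 20664*(1/9821) = 3619/(-50/31) + 2952/1403 = 3619*(-31/50) + 2952/1403 = -112189/50 + 2952/1403 = -157253567/70150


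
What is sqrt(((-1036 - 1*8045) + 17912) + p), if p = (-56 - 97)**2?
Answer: 4*sqrt(2015) ≈ 179.55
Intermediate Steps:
p = 23409 (p = (-153)**2 = 23409)
sqrt(((-1036 - 1*8045) + 17912) + p) = sqrt(((-1036 - 1*8045) + 17912) + 23409) = sqrt(((-1036 - 8045) + 17912) + 23409) = sqrt((-9081 + 17912) + 23409) = sqrt(8831 + 23409) = sqrt(32240) = 4*sqrt(2015)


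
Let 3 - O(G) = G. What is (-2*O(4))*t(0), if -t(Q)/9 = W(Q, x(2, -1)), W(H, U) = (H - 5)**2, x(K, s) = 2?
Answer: -450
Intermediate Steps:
O(G) = 3 - G
W(H, U) = (-5 + H)**2
t(Q) = -9*(-5 + Q)**2
(-2*O(4))*t(0) = (-2*(3 - 1*4))*(-9*(-5 + 0)**2) = (-2*(3 - 4))*(-9*(-5)**2) = (-2*(-1))*(-9*25) = 2*(-225) = -450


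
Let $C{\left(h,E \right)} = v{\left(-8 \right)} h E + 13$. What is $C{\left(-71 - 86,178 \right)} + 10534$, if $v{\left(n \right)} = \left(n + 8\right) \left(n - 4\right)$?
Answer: $10547$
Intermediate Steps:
$v{\left(n \right)} = \left(-4 + n\right) \left(8 + n\right)$ ($v{\left(n \right)} = \left(8 + n\right) \left(-4 + n\right) = \left(-4 + n\right) \left(8 + n\right)$)
$C{\left(h,E \right)} = 13$ ($C{\left(h,E \right)} = \left(-32 + \left(-8\right)^{2} + 4 \left(-8\right)\right) h E + 13 = \left(-32 + 64 - 32\right) h E + 13 = 0 h E + 13 = 0 E + 13 = 0 + 13 = 13$)
$C{\left(-71 - 86,178 \right)} + 10534 = 13 + 10534 = 10547$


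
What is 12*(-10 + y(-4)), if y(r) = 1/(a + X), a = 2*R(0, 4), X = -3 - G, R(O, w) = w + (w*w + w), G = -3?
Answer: -479/4 ≈ -119.75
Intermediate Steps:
R(O, w) = w**2 + 2*w (R(O, w) = w + (w**2 + w) = w + (w + w**2) = w**2 + 2*w)
X = 0 (X = -3 - 1*(-3) = -3 + 3 = 0)
a = 48 (a = 2*(4*(2 + 4)) = 2*(4*6) = 2*24 = 48)
y(r) = 1/48 (y(r) = 1/(48 + 0) = 1/48)
12*(-10 + y(-4)) = 12*(-10 + 1/48) = 12*(-479/48) = -479/4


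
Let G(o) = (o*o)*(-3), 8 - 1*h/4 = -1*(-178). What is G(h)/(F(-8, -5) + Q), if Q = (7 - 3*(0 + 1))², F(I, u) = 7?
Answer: -1387200/23 ≈ -60313.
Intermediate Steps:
h = -680 (h = 32 - (-4)*(-178) = 32 - 4*178 = 32 - 712 = -680)
Q = 16 (Q = (7 - 3*1)² = (7 - 3)² = 4² = 16)
G(o) = -3*o² (G(o) = o²*(-3) = -3*o²)
G(h)/(F(-8, -5) + Q) = (-3*(-680)²)/(7 + 16) = -3*462400/23 = -1387200*1/23 = -1387200/23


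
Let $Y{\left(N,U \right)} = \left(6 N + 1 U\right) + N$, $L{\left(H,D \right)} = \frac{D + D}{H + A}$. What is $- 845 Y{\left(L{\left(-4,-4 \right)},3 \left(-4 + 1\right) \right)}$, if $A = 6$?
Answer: $31265$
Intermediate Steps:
$L{\left(H,D \right)} = \frac{2 D}{6 + H}$ ($L{\left(H,D \right)} = \frac{D + D}{H + 6} = \frac{2 D}{6 + H}$)
$Y{\left(N,U \right)} = U + 7 N$ ($Y{\left(N,U \right)} = \left(6 N + U\right) + N = \left(U + 6 N\right) + N = U + 7 N$)
$- 845 Y{\left(L{\left(-4,-4 \right)},3 \left(-4 + 1\right) \right)} = - 845 \left(3 \left(-4 + 1\right) + 7 \cdot 2 \left(-4\right) \frac{1}{6 - 4}\right) = - 845 \left(3 \left(-3\right) + 7 \cdot 2 \left(-4\right) \frac{1}{2}\right) = - 845 \left(-9 + 7 \cdot 2 \left(-4\right) \frac{1}{2}\right) = - 845 \left(-9 + 7 \left(-4\right)\right) = - 845 \left(-9 - 28\right) = \left(-845\right) \left(-37\right) = 31265$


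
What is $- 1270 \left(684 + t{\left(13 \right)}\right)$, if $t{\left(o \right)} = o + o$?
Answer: $-901700$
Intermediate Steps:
$t{\left(o \right)} = 2 o$
$- 1270 \left(684 + t{\left(13 \right)}\right) = - 1270 \left(684 + 2 \cdot 13\right) = - 1270 \left(684 + 26\right) = \left(-1270\right) 710 = -901700$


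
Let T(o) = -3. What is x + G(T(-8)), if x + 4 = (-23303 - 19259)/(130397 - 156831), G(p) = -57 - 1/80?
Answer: -62809697/1057360 ≈ -59.402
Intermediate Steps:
G(p) = -4561/80 (G(p) = -57 - 1*1/80 = -57 - 1/80 = -4561/80)
x = -31587/13217 (x = -4 + (-23303 - 19259)/(130397 - 156831) = -4 - 42562/(-26434) = -4 - 42562*(-1/26434) = -4 + 21281/13217 = -31587/13217 ≈ -2.3899)
x + G(T(-8)) = -31587/13217 - 4561/80 = -62809697/1057360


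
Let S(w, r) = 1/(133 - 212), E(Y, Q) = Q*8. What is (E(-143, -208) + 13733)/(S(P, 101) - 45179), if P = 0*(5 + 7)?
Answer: -317817/1189714 ≈ -0.26714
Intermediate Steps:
E(Y, Q) = 8*Q
P = 0 (P = 0*12 = 0)
S(w, r) = -1/79 (S(w, r) = 1/(-79) = -1/79)
(E(-143, -208) + 13733)/(S(P, 101) - 45179) = (8*(-208) + 13733)/(-1/79 - 45179) = (-1664 + 13733)/(-3569142/79) = 12069*(-79/3569142) = -317817/1189714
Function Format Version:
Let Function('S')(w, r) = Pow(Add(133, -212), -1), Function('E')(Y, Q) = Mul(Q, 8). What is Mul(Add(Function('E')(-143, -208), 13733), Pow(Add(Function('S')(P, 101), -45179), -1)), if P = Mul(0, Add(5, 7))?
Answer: Rational(-317817, 1189714) ≈ -0.26714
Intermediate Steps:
Function('E')(Y, Q) = Mul(8, Q)
P = 0 (P = Mul(0, 12) = 0)
Function('S')(w, r) = Rational(-1, 79) (Function('S')(w, r) = Pow(-79, -1) = Rational(-1, 79))
Mul(Add(Function('E')(-143, -208), 13733), Pow(Add(Function('S')(P, 101), -45179), -1)) = Mul(Add(Mul(8, -208), 13733), Pow(Add(Rational(-1, 79), -45179), -1)) = Mul(Add(-1664, 13733), Pow(Rational(-3569142, 79), -1)) = Mul(12069, Rational(-79, 3569142)) = Rational(-317817, 1189714)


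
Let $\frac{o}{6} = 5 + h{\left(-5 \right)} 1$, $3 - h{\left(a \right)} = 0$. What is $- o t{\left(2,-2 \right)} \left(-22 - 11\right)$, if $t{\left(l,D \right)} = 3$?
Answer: $4752$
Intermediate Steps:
$h{\left(a \right)} = 3$ ($h{\left(a \right)} = 3 - 0 = 3 + 0 = 3$)
$o = 48$ ($o = 6 \left(5 + 3 \cdot 1\right) = 6 \left(5 + 3\right) = 6 \cdot 8 = 48$)
$- o t{\left(2,-2 \right)} \left(-22 - 11\right) = - 48 \cdot 3 \left(-22 - 11\right) = - 144 \left(-33\right) = \left(-1\right) \left(-4752\right) = 4752$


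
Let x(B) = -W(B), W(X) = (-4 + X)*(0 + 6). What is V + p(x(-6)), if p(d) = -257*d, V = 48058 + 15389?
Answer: 48027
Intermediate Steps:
W(X) = -24 + 6*X (W(X) = (-4 + X)*6 = -24 + 6*X)
x(B) = 24 - 6*B (x(B) = -(-24 + 6*B) = 24 - 6*B)
V = 63447
V + p(x(-6)) = 63447 - 257*(24 - 6*(-6)) = 63447 - 257*(24 + 36) = 63447 - 257*60 = 63447 - 15420 = 48027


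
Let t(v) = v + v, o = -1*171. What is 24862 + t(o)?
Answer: 24520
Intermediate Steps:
o = -171
t(v) = 2*v
24862 + t(o) = 24862 + 2*(-171) = 24862 - 342 = 24520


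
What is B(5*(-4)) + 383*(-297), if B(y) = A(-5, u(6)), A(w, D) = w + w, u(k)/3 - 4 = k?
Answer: -113761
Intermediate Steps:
u(k) = 12 + 3*k
A(w, D) = 2*w
B(y) = -10 (B(y) = 2*(-5) = -10)
B(5*(-4)) + 383*(-297) = -10 + 383*(-297) = -10 - 113751 = -113761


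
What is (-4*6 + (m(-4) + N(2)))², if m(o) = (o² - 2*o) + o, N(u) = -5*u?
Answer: 196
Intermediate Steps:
m(o) = o² - o
(-4*6 + (m(-4) + N(2)))² = (-4*6 + (-4*(-1 - 4) - 5*2))² = (-24 + (-4*(-5) - 10))² = (-24 + (20 - 10))² = (-24 + 10)² = (-14)² = 196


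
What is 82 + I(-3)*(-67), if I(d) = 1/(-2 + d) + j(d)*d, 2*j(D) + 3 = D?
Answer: -2538/5 ≈ -507.60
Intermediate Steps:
j(D) = -3/2 + D/2
I(d) = 1/(-2 + d) + d*(-3/2 + d/2) (I(d) = 1/(-2 + d) + (-3/2 + d/2)*d = 1/(-2 + d) + d*(-3/2 + d/2))
82 + I(-3)*(-67) = 82 + ((2 + (-3)³ - 5*(-3)² + 6*(-3))/(2*(-2 - 3)))*(-67) = 82 + ((½)*(2 - 27 - 5*9 - 18)/(-5))*(-67) = 82 + ((½)*(-⅕)*(2 - 27 - 45 - 18))*(-67) = 82 + ((½)*(-⅕)*(-88))*(-67) = 82 + (44/5)*(-67) = 82 - 2948/5 = -2538/5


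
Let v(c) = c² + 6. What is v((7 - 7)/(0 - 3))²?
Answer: 36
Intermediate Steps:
v(c) = 6 + c²
v((7 - 7)/(0 - 3))² = (6 + ((7 - 7)/(0 - 3))²)² = (6 + (0/(-3))²)² = (6 + (0*(-⅓))²)² = (6 + 0²)² = (6 + 0)² = 6² = 36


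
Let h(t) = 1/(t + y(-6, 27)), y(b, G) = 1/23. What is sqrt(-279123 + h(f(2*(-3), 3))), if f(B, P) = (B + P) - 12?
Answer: I*sqrt(8257576810)/172 ≈ 528.32*I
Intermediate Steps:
y(b, G) = 1/23
f(B, P) = -12 + B + P
h(t) = 1/(1/23 + t) (h(t) = 1/(t + 1/23) = 1/(1/23 + t))
sqrt(-279123 + h(f(2*(-3), 3))) = sqrt(-279123 + 23/(1 + 23*(-12 + 2*(-3) + 3))) = sqrt(-279123 + 23/(1 + 23*(-12 - 6 + 3))) = sqrt(-279123 + 23/(1 + 23*(-15))) = sqrt(-279123 + 23/(1 - 345)) = sqrt(-279123 + 23/(-344)) = sqrt(-279123 + 23*(-1/344)) = sqrt(-279123 - 23/344) = sqrt(-96018335/344) = I*sqrt(8257576810)/172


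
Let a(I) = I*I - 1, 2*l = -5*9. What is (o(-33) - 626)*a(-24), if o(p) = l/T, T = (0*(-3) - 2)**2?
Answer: -2905475/8 ≈ -3.6318e+5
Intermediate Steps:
T = 4 (T = (0 - 2)**2 = (-2)**2 = 4)
l = -45/2 (l = (-5*9)/2 = (1/2)*(-45) = -45/2 ≈ -22.500)
a(I) = -1 + I**2 (a(I) = I**2 - 1 = -1 + I**2)
o(p) = -45/8 (o(p) = -45/2/4 = -45/2*1/4 = -45/8)
(o(-33) - 626)*a(-24) = (-45/8 - 626)*(-1 + (-24)**2) = -5053*(-1 + 576)/8 = -5053/8*575 = -2905475/8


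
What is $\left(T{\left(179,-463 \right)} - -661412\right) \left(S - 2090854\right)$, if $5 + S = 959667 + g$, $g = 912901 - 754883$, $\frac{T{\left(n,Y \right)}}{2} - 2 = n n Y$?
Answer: $28230366637700$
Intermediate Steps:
$T{\left(n,Y \right)} = 4 + 2 Y n^{2}$ ($T{\left(n,Y \right)} = 4 + 2 n n Y = 4 + 2 n^{2} Y = 4 + 2 Y n^{2}$)
$g = 158018$ ($g = 912901 - 754883 = 158018$)
$S = 1117680$ ($S = -5 + \left(959667 + 158018\right) = -5 + 1117685 = 1117680$)
$\left(T{\left(179,-463 \right)} - -661412\right) \left(S - 2090854\right) = \left(\left(4 + 2 \left(-463\right) 179^{2}\right) - -661412\right) \left(1117680 - 2090854\right) = \left(\left(4 + 2 \left(-463\right) 32041\right) + \left(-328 + 661740\right)\right) \left(1117680 - 2090854\right) = \left(\left(4 - 29669966\right) + 661412\right) \left(1117680 - 2090854\right) = \left(-29669962 + 661412\right) \left(-973174\right) = \left(-29008550\right) \left(-973174\right) = 28230366637700$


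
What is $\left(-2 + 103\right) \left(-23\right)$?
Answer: $-2323$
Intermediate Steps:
$\left(-2 + 103\right) \left(-23\right) = 101 \left(-23\right) = -2323$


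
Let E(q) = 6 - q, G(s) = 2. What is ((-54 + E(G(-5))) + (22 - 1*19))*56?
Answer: -2632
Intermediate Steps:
((-54 + E(G(-5))) + (22 - 1*19))*56 = ((-54 + (6 - 1*2)) + (22 - 1*19))*56 = ((-54 + (6 - 2)) + (22 - 19))*56 = ((-54 + 4) + 3)*56 = (-50 + 3)*56 = -47*56 = -2632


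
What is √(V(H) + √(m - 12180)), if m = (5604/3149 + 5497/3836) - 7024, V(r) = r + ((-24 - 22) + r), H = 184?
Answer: √(11746227247622728 + 6039782*I*√700424881829913569)/6039782 ≈ 18.338 + 3.7782*I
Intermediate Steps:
V(r) = -46 + 2*r (V(r) = r + (-46 + r) = -46 + 2*r)
m = -84808050539/12079564 (m = (5604*(1/3149) + 5497*(1/3836)) - 7024 = (5604/3149 + 5497/3836) - 7024 = 38806997/12079564 - 7024 = -84808050539/12079564 ≈ -7020.8)
√(V(H) + √(m - 12180)) = √((-46 + 2*184) + √(-84808050539/12079564 - 12180)) = √((-46 + 368) + √(-231937140059/12079564)) = √(322 + I*√700424881829913569/6039782)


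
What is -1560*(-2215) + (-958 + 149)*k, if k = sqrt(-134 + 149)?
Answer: 3455400 - 809*sqrt(15) ≈ 3.4523e+6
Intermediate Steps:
k = sqrt(15) ≈ 3.8730
-1560*(-2215) + (-958 + 149)*k = -1560*(-2215) + (-958 + 149)*sqrt(15) = 3455400 - 809*sqrt(15)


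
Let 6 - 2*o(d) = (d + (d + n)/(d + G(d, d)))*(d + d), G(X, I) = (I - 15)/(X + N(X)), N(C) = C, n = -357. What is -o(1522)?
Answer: 2148214138039/926895 ≈ 2.3176e+6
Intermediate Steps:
G(X, I) = (-15 + I)/(2*X) (G(X, I) = (I - 15)/(X + X) = (-15 + I)/((2*X)) = (-15 + I)*(1/(2*X)) = (-15 + I)/(2*X))
o(d) = 3 - d*(d + (-357 + d)/(d + (-15 + d)/(2*d))) (o(d) = 3 - (d + (d - 357)/(d + (-15 + d)/(2*d)))*(d + d)/2 = 3 - (d + (-357 + d)/(d + (-15 + d)/(2*d)))*2*d/2 = 3 - d*(d + (-357 + d)/(d + (-15 + d)/(2*d))))
-o(1522) = -(-45 + 3*1522 - 1*1522**2*(-735 + 2*1522**2 + 3*1522))/(-15 + 1522 + 2*1522**2) = -(-45 + 4566 - 1*2316484*(-735 + 2*2316484 + 4566))/(-15 + 1522 + 2*2316484) = -(-45 + 4566 - 1*2316484*(-735 + 4632968 + 4566))/(-15 + 1522 + 4632968) = -(-45 + 4566 - 1*2316484*4636799)/4634475 = -(-45 + 4566 - 10741070694716)/4634475 = -(-10741070690195)/4634475 = -1*(-2148214138039/926895) = 2148214138039/926895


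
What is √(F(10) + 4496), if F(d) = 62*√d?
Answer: √(4496 + 62*√10) ≈ 68.499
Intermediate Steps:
√(F(10) + 4496) = √(62*√10 + 4496) = √(4496 + 62*√10)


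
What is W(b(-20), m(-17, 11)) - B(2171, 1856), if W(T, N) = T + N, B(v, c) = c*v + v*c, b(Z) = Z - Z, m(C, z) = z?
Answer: -8058741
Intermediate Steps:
b(Z) = 0
B(v, c) = 2*c*v (B(v, c) = c*v + c*v = 2*c*v)
W(T, N) = N + T
W(b(-20), m(-17, 11)) - B(2171, 1856) = (11 + 0) - 2*1856*2171 = 11 - 1*8058752 = 11 - 8058752 = -8058741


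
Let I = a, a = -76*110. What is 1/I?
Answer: -1/8360 ≈ -0.00011962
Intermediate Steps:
a = -8360
I = -8360
1/I = 1/(-8360) = -1/8360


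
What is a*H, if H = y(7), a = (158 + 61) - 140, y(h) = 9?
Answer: 711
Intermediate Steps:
a = 79 (a = 219 - 140 = 79)
H = 9
a*H = 79*9 = 711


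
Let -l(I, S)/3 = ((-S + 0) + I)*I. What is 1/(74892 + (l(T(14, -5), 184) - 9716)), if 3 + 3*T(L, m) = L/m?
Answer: 75/4807319 ≈ 1.5601e-5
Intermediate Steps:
T(L, m) = -1 + L/(3*m) (T(L, m) = -1 + (L/m)/3 = -1 + L/(3*m))
l(I, S) = -3*I*(I - S) (l(I, S) = -3*((-S + 0) + I)*I = -3*(-S + I)*I = -3*(I - S)*I = -3*I*(I - S))
1/(74892 + (l(T(14, -5), 184) - 9716)) = 1/(74892 + (3*((-1*(-5) + (⅓)*14)/(-5))*(184 - (-1*(-5) + (⅓)*14)/(-5)) - 9716)) = 1/(74892 + (3*(-(5 + 14/3)/5)*(184 - (-1)*(5 + 14/3)/5) - 9716)) = 1/(74892 + (3*(-⅕*29/3)*(184 - (-1)*29/(5*3)) - 9716)) = 1/(74892 + (3*(-29/15)*(184 - 1*(-29/15)) - 9716)) = 1/(74892 + (3*(-29/15)*(184 + 29/15) - 9716)) = 1/(74892 + (3*(-29/15)*(2789/15) - 9716)) = 1/(74892 + (-80881/75 - 9716)) = 1/(74892 - 809581/75) = 1/(4807319/75) = 75/4807319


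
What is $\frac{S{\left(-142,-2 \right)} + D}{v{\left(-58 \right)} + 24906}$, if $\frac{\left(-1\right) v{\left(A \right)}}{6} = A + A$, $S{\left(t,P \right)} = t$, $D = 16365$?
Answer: $\frac{16223}{25602} \approx 0.63366$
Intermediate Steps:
$v{\left(A \right)} = - 12 A$ ($v{\left(A \right)} = - 6 \left(A + A\right) = - 6 \cdot 2 A = - 12 A$)
$\frac{S{\left(-142,-2 \right)} + D}{v{\left(-58 \right)} + 24906} = \frac{-142 + 16365}{\left(-12\right) \left(-58\right) + 24906} = \frac{16223}{696 + 24906} = \frac{16223}{25602}$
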